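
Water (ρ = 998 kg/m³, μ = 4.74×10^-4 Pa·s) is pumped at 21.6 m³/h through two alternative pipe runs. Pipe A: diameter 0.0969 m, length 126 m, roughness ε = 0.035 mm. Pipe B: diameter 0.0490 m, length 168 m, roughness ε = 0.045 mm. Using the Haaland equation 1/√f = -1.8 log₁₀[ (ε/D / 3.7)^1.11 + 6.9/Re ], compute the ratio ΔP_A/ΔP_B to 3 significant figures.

ΔP_A/ΔP_B ≈ 0.0225

Pipe A: V = Q/A = 0.006/0.007375 = 0.8136 m/s; Re = 1.66e+05; ε/D = 0.000361; Haaland → f = 0.01824; ΔP_A = f(L/D)(ρV²/2) = 7833 Pa.
Pipe B: V = Q/A = 0.006/0.001886 = 3.182 m/s; Re = 3.283e+05; ε/D = 0.000918; Haaland → f = 0.0201; ΔP_B = f(L/D)(ρV²/2) = 3.481e+05 Pa.
ΔP_A/ΔP_B = 7833/3.481e+05 = 0.0225.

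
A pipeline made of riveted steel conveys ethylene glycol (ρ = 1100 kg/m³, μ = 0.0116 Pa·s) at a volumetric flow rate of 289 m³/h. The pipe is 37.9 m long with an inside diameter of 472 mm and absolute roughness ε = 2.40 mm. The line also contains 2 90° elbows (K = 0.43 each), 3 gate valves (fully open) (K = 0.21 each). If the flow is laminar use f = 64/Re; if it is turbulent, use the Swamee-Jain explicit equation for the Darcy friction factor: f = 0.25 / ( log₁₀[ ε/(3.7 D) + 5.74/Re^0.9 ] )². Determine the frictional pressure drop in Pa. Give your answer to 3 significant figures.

ΔP ≈ 498 Pa

Q = 289 m³/h = 289/3600 = 0.08028 m³/s.
Cross-sectional area A = πD²/4 = π(0.472)²/4 = 0.175 m²; mean velocity V = Q/A = 0.08028/0.175 = 0.4588 m/s.
Reynolds number Re = ρVD/μ = 1100 · 0.4588 · 0.472 / 0.0116 = 2.054e+04.
Re > 4000 → turbulent. Relative roughness ε/D = 0.0024/0.472 = 0.00508. Swamee-Jain: f = 0.25/(log₁₀[0.00508/3.7 + 5.74/2.054e+04^0.9])² = 0.25/(log₁₀[0.00137 + 0.000755])² = 0.25/(-2.672)² = 0.03502.
Total minor-loss coefficient ΣK = 2·0.43 + 3·0.21 = 1.49.
ΔP = [f·L/D + ΣK]·(ρV²/2) = [0.03502·37.9/0.472 + 1.49]·(1100·0.4588²/2) = [2.812 + 1.49]·115.8 = 498 Pa.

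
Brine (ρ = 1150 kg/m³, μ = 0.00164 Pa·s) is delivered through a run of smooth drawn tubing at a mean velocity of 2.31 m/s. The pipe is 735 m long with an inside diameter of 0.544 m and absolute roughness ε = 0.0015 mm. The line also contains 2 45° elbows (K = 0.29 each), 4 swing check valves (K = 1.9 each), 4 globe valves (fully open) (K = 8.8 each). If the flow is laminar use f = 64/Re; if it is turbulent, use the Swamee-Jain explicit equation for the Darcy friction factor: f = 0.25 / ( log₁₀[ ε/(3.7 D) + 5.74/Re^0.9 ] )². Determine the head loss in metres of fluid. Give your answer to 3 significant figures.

h_f ≈ 16.2 m

Reynolds number Re = ρVD/μ = 1150 · 2.31 · 0.544 / 0.00164 = 8.812e+05.
Re > 4000 → turbulent. Relative roughness ε/D = 1.5e-06/0.544 = 2.76e-06. Swamee-Jain: f = 0.25/(log₁₀[2.76e-06/3.7 + 5.74/8.812e+05^0.9])² = 0.25/(log₁₀[7.45e-07 + 2.56e-05])² = 0.25/(-4.579)² = 0.01192.
Total minor-loss coefficient ΣK = 2·0.29 + 4·1.9 + 4·8.8 = 43.4.
ΔP = [f·L/D + ΣK]·(ρV²/2) = [0.01192·735/0.544 + 43.4]·(1150·2.31²/2) = [16.11 + 43.4]·3068 = 1.825e+05 Pa.
Head loss h_f = ΔP/(ρg) = 1.825e+05/(1150·9.81) = 16.2 m.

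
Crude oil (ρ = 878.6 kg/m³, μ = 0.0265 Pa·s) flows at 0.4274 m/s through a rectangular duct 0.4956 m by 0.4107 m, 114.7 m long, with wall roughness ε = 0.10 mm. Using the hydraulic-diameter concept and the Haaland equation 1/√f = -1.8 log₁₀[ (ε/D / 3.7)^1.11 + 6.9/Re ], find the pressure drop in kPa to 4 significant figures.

ΔP ≈ 0.7234 kPa

Hydraulic diameter D_h = 4A/P = 4·(0.4956·0.4107)/(2·(0.4956+0.4107)) = 0.8142/1.813 = 0.4492 m.
Re = ρVD_h/μ = 878.6·0.4274·0.4492/0.0265 = 6365.
ε/D_h = 0.0001/0.4492 = 0.000223; Haaland gives 1/√f = -1.8 log₁₀[2.07e-05+0.00108] = 5.322, so f = 0.0353.
ΔP = f(L/D_h)(ρV²/2) = 0.0353·114.7/0.4492·80.25 = 723.4 Pa.
ΔP = 0.7234 kPa.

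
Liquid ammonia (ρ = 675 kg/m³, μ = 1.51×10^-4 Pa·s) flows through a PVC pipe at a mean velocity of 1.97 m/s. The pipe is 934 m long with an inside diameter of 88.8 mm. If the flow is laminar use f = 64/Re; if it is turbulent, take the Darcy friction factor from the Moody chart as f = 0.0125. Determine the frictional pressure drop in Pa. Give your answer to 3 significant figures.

Reynolds number Re = ρVD/μ = 675 · 1.97 · 0.0888 / 0.000151 = 7.82e+05.
Re > 4000 → turbulent; use the Moody-chart value f = 0.0125.
Darcy-Weisbach: ΔP = f(L/D)(ρV²/2) = 0.0125·(934/0.0888)·(675·1.97²/2) = 0.0125·1.052e+04·1310 = 1.722e+05 Pa.

ΔP ≈ 172000 Pa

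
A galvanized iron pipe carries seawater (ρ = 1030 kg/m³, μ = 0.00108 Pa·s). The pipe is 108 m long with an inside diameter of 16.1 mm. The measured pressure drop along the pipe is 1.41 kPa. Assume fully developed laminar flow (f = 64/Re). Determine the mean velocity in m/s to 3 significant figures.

V ≈ 0.0979 m/s

For laminar flow, f = 64/Re with Re = ρVD/μ, so Darcy-Weisbach reduces to ΔP = 32μLV/D². Solving for V: V = ΔP·D²/(32μL) = 1410·(0.0161)²/(32·0.00108·108) = 0.09792 m/s.
Check: Re = ρVD/μ = 1030·0.09792·0.0161/0.00108 = 1504 < 2300, so the laminar assumption holds.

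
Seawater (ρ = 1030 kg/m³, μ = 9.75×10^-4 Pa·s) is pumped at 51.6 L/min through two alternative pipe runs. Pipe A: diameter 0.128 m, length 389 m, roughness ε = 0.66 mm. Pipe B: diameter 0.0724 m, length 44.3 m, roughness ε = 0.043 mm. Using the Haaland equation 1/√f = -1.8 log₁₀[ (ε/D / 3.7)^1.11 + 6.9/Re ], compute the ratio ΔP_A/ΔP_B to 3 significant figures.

ΔP_A/ΔP_B ≈ 0.688

Pipe A: V = Q/A = 0.00086/0.01287 = 0.06683 m/s; Re = 9037; ε/D = 0.00516; Haaland → f = 0.03822; ΔP_A = f(L/D)(ρV²/2) = 267.2 Pa.
Pipe B: V = Q/A = 0.00086/0.004117 = 0.2089 m/s; Re = 1.598e+04; ε/D = 0.000594; Haaland → f = 0.02822; ΔP_B = f(L/D)(ρV²/2) = 388.1 Pa.
ΔP_A/ΔP_B = 267.2/388.1 = 0.688.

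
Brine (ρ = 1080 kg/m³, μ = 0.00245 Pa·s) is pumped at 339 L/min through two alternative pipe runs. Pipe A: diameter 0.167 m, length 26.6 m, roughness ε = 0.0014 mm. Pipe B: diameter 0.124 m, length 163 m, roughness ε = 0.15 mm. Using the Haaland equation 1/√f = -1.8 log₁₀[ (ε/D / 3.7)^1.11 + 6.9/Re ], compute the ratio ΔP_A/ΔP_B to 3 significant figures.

ΔP_A/ΔP_B ≈ 0.0358

Pipe A: V = Q/A = 0.00565/0.0219 = 0.2579 m/s; Re = 1.899e+04; ε/D = 8.38e-06; Haaland → f = 0.0261; ΔP_A = f(L/D)(ρV²/2) = 149.3 Pa.
Pipe B: V = Q/A = 0.00565/0.01208 = 0.4679 m/s; Re = 2.557e+04; ε/D = 0.00121; Haaland → f = 0.02682; ΔP_B = f(L/D)(ρV²/2) = 4167 Pa.
ΔP_A/ΔP_B = 149.3/4167 = 0.0358.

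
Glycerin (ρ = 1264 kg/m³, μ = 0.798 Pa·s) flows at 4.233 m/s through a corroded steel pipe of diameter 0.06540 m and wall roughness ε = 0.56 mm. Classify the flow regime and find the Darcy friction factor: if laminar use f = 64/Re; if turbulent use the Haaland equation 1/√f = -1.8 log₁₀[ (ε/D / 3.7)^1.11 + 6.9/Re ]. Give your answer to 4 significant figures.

f ≈ 0.1460

Re = ρVD/μ = 1264·4.233·0.0654/0.798 = 438.5.
Re < 2300 → laminar, so f = 64/Re = 0.146 (roughness is irrelevant in laminar flow).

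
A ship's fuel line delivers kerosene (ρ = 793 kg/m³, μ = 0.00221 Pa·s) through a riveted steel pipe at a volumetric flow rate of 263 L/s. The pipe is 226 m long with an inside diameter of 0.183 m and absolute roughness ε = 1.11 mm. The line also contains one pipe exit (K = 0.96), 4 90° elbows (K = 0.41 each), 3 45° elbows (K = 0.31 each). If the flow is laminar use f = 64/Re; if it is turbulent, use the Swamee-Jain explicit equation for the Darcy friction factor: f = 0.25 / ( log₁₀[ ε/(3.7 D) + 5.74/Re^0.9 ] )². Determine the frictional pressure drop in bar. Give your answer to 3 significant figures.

ΔP ≈ 17.3 bar

Q = 263 L/s = 263/1000 = 0.263 m³/s.
Cross-sectional area A = πD²/4 = π(0.183)²/4 = 0.0263 m²; mean velocity V = Q/A = 0.263/0.0263 = 9.999 m/s.
Reynolds number Re = ρVD/μ = 793 · 9.999 · 0.183 / 0.00221 = 6.566e+05.
Re > 4000 → turbulent. Relative roughness ε/D = 0.00111/0.183 = 0.00607. Swamee-Jain: f = 0.25/(log₁₀[0.00607/3.7 + 5.74/6.566e+05^0.9])² = 0.25/(log₁₀[0.00164 + 3.34e-05])² = 0.25/(-2.777)² = 0.03243.
Total minor-loss coefficient ΣK = 1·0.96 + 4·0.41 + 3·0.31 = 3.53.
ΔP = [f·L/D + ΣK]·(ρV²/2) = [0.03243·226/0.183 + 3.53]·(793·9.999²/2) = [40.05 + 3.53]·3.964e+04 = 1.728e+06 Pa.
ΔP = 1.728e+06 Pa = 17.3 bar.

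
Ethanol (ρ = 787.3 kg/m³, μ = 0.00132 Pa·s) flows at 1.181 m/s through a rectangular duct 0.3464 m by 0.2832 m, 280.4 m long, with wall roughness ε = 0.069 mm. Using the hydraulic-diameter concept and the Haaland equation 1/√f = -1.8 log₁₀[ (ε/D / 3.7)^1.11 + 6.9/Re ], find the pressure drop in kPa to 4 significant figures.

Hydraulic diameter D_h = 4A/P = 4·(0.3464·0.2832)/(2·(0.3464+0.2832)) = 0.3924/1.259 = 0.3116 m.
Re = ρVD_h/μ = 787.3·1.181·0.3116/0.00132 = 2.195e+05.
ε/D_h = 6.9e-05/0.3116 = 0.000221; Haaland gives 1/√f = -1.8 log₁₀[2.05e-05+3.14e-05] = 7.712, so f = 0.01682.
ΔP = f(L/D_h)(ρV²/2) = 0.01682·280.4/0.3116·549 = 8307 Pa.
ΔP = 8.307 kPa.

ΔP ≈ 8.307 kPa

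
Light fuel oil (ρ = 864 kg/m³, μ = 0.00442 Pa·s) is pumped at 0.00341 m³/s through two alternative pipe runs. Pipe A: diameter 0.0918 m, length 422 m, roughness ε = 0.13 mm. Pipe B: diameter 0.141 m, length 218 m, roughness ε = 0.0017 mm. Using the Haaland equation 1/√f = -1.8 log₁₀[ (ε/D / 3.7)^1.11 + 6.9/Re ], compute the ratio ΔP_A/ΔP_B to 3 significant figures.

ΔP_A/ΔP_B ≈ 15.5

Pipe A: V = Q/A = 0.00341/0.006619 = 0.5152 m/s; Re = 9245; ε/D = 0.00142; Haaland → f = 0.03335; ΔP_A = f(L/D)(ρV²/2) = 1.758e+04 Pa.
Pipe B: V = Q/A = 0.00341/0.01561 = 0.2184 m/s; Re = 6019; ε/D = 1.21e-05; Haaland → f = 0.0357; ΔP_B = f(L/D)(ρV²/2) = 1137 Pa.
ΔP_A/ΔP_B = 1.758e+04/1137 = 15.5.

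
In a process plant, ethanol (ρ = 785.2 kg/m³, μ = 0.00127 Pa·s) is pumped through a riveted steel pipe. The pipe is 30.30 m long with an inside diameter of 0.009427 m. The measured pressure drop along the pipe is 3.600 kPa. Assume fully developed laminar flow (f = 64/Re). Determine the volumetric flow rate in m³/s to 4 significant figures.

Q ≈ 1.813×10^-5 m³/s

For laminar flow, f = 64/Re with Re = ρVD/μ, so Darcy-Weisbach reduces to ΔP = 32μLV/D². Solving for V: V = ΔP·D²/(32μL) = 3600·(0.009427)²/(32·0.00127·30.3) = 0.2598 m/s.
Check: Re = ρVD/μ = 785.2·0.2598·0.009427/0.00127 = 1514 < 2300, so the laminar assumption holds.
Q = V·A = 0.2598·(π/4·0.009427²) = 1.813e-05 m³/s = 1.813×10^-5 m³/s.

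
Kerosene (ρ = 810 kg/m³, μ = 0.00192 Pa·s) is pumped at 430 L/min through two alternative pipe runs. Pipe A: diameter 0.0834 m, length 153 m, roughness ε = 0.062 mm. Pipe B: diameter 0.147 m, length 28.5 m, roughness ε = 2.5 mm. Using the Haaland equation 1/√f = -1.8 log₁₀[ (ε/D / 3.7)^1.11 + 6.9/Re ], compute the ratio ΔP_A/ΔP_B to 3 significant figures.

ΔP_A/ΔP_B ≈ 44.8

Pipe A: V = Q/A = 0.007167/0.005463 = 1.312 m/s; Re = 4.616e+04; ε/D = 0.000743; Haaland → f = 0.02327; ΔP_A = f(L/D)(ρV²/2) = 2.976e+04 Pa.
Pipe B: V = Q/A = 0.007167/0.01697 = 0.4223 m/s; Re = 2.619e+04; ε/D = 0.017; Haaland → f = 0.04739; ΔP_B = f(L/D)(ρV²/2) = 663.6 Pa.
ΔP_A/ΔP_B = 2.976e+04/663.6 = 44.8.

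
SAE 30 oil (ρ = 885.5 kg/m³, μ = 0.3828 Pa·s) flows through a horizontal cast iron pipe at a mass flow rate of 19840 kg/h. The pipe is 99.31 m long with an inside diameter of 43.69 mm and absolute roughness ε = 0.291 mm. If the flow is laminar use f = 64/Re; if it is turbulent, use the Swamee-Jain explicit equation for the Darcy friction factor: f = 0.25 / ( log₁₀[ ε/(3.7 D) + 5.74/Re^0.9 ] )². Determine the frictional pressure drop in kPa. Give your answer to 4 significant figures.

ΔP ≈ 2646 kPa

ṁ = 19840 kg/h = 19840/3600 = 5.511 kg/s.
A = πD²/4 = π(0.04369)²/4 = 0.001499 m²; mean velocity V = ṁ/(ρA) = 5.511/(885.5 · 0.001499) = 4.151 m/s.
Reynolds number Re = ρVD/μ = 885.5 · 4.151 · 0.04369 / 0.383 = 419.6.
Re < 2300 → laminar flow, so f = 64/Re = 64/419.6 = 0.1525 (the turbulent correlation is not needed).
Darcy-Weisbach: ΔP = f(L/D)(ρV²/2) = 0.1525·(99.31/0.04369)·(885.5·4.151²/2) = 0.1525·2273·7630 = 2.646e+06 Pa.
ΔP = 2.646e+06 Pa = 2646 kPa.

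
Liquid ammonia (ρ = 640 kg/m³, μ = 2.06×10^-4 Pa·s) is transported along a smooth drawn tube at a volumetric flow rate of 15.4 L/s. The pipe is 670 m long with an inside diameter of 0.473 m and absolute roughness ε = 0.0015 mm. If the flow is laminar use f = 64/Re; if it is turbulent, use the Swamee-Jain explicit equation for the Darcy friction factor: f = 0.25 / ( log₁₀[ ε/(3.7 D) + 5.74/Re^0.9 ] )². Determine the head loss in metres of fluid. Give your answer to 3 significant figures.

Q = 15.4 L/s = 15.4/1000 = 0.0154 m³/s.
Cross-sectional area A = πD²/4 = π(0.473)²/4 = 0.1757 m²; mean velocity V = Q/A = 0.0154/0.1757 = 0.08764 m/s.
Reynolds number Re = ρVD/μ = 640 · 0.08764 · 0.473 / 0.000206 = 1.288e+05.
Re > 4000 → turbulent. Relative roughness ε/D = 1.5e-06/0.473 = 3.17e-06. Swamee-Jain: f = 0.25/(log₁₀[3.17e-06/3.7 + 5.74/1.288e+05^0.9])² = 0.25/(log₁₀[8.57e-07 + 0.000145])² = 0.25/(-3.837)² = 0.01698.
Darcy-Weisbach: ΔP = f(L/D)(ρV²/2) = 0.01698·(670/0.473)·(640·0.08764²/2) = 0.01698·1416·2.458 = 59.11 Pa.
Head loss h_f = ΔP/(ρg) = 59.11/(640·9.81) = 0.00941 m.

h_f ≈ 0.00941 m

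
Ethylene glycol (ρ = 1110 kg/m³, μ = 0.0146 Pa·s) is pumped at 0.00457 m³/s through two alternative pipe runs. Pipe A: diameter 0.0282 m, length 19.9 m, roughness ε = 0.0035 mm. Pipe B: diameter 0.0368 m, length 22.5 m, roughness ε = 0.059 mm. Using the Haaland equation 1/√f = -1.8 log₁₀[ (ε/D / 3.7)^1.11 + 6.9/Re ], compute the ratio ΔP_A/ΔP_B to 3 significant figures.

ΔP_A/ΔP_B ≈ 2.91

Pipe A: V = Q/A = 0.00457/0.0006246 = 7.317 m/s; Re = 1.569e+04; ε/D = 0.000124; Haaland → f = 0.02757; ΔP_A = f(L/D)(ρV²/2) = 5.78e+05 Pa.
Pipe B: V = Q/A = 0.00457/0.001064 = 4.297 m/s; Re = 1.202e+04; ε/D = 0.0016; Haaland → f = 0.03171; ΔP_B = f(L/D)(ρV²/2) = 1.986e+05 Pa.
ΔP_A/ΔP_B = 5.78e+05/1.986e+05 = 2.91.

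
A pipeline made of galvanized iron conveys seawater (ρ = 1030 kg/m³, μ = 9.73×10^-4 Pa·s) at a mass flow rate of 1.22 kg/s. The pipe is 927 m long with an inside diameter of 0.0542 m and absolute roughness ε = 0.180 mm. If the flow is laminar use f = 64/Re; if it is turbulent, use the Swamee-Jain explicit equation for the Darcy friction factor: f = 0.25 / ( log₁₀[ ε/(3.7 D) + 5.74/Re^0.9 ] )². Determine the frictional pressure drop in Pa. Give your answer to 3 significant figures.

ΔP ≈ 71900 Pa

A = πD²/4 = π(0.0542)²/4 = 0.002307 m²; mean velocity V = ṁ/(ρA) = 1.22/(1030 · 0.002307) = 0.5134 m/s.
Reynolds number Re = ρVD/μ = 1030 · 0.5134 · 0.0542 / 0.000973 = 2.945e+04.
Re > 4000 → turbulent. Relative roughness ε/D = 0.00018/0.0542 = 0.00332. Swamee-Jain: f = 0.25/(log₁₀[0.00332/3.7 + 5.74/2.945e+04^0.9])² = 0.25/(log₁₀[0.000898 + 0.000545])² = 0.25/(-2.841)² = 0.03098.
Darcy-Weisbach: ΔP = f(L/D)(ρV²/2) = 0.03098·(927/0.0542)·(1030·0.5134²/2) = 0.03098·1.71e+04·135.7 = 7.192e+04 Pa.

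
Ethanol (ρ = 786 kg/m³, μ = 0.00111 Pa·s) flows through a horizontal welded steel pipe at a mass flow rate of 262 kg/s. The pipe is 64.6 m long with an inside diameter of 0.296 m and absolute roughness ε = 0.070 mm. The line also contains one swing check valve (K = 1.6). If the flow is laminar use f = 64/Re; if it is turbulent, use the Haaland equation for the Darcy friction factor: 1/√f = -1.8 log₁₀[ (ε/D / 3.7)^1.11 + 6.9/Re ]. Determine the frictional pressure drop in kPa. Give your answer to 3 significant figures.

ΔP ≈ 44.9 kPa

A = πD²/4 = π(0.296)²/4 = 0.06881 m²; mean velocity V = ṁ/(ρA) = 262/(786 · 0.06881) = 4.844 m/s.
Reynolds number Re = ρVD/μ = 786 · 4.844 · 0.296 / 0.00111 = 1.015e+06.
Re > 4000 → turbulent. Relative roughness ε/D = 7e-05/0.296 = 0.000236. Haaland: 1/√f = -1.8 log₁₀[(0.000236/3.7)^1.11 + 6.9/1.015e+06] = -1.8 log₁₀[2.21e-05 + 6.8e-06] = 8.171, so f = 0.01498.
Total minor-loss coefficient ΣK = 1·1.6 = 1.6.
ΔP = [f·L/D + ΣK]·(ρV²/2) = [0.01498·64.6/0.296 + 1.6]·(786·4.844²/2) = [3.269 + 1.6]·9222 = 4.49e+04 Pa.
ΔP = 4.49e+04 Pa = 44.9 kPa.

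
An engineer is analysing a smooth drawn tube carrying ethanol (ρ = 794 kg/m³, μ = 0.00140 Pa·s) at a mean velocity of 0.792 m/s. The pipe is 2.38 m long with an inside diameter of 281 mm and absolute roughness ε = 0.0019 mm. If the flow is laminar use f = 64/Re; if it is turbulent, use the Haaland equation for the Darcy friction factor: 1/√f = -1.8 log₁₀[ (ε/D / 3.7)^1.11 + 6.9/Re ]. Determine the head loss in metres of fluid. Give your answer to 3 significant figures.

Reynolds number Re = ρVD/μ = 794 · 0.792 · 0.281 / 0.0014 = 1.262e+05.
Re > 4000 → turbulent. Relative roughness ε/D = 1.9e-06/0.281 = 6.76e-06. Haaland: 1/√f = -1.8 log₁₀[(6.76e-06/3.7)^1.11 + 6.9/1.262e+05] = -1.8 log₁₀[4.27e-07 + 5.47e-05] = 7.666, so f = 0.01702.
Darcy-Weisbach: ΔP = f(L/D)(ρV²/2) = 0.01702·(2.38/0.281)·(794·0.792²/2) = 0.01702·8.47·249 = 35.89 Pa.
Head loss h_f = ΔP/(ρg) = 35.89/(794·9.81) = 0.00461 m.

h_f ≈ 0.00461 m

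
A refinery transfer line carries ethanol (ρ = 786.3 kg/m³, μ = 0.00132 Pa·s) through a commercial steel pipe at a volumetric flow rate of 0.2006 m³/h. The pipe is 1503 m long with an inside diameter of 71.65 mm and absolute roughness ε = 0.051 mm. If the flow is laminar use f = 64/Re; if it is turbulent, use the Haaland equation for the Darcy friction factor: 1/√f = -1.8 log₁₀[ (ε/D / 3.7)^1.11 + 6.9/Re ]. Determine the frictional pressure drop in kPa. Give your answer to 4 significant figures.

Q = 0.2006 m³/h = 0.2006/3600 = 5.572e-05 m³/s.
Cross-sectional area A = πD²/4 = π(0.07165)²/4 = 0.004032 m²; mean velocity V = Q/A = 5.572e-05/0.004032 = 0.01382 m/s.
Reynolds number Re = ρVD/μ = 786.3 · 0.01382 · 0.07165 / 0.00132 = 589.8.
Re < 2300 → laminar flow, so f = 64/Re = 64/589.8 = 0.1085 (the turbulent correlation is not needed).
Darcy-Weisbach: ΔP = f(L/D)(ρV²/2) = 0.1085·(1503/0.07165)·(786.3·0.01382²/2) = 0.1085·2.098e+04·0.07509 = 170.9 Pa.
ΔP = 170.9 Pa = 0.1709 kPa.

ΔP ≈ 0.1709 kPa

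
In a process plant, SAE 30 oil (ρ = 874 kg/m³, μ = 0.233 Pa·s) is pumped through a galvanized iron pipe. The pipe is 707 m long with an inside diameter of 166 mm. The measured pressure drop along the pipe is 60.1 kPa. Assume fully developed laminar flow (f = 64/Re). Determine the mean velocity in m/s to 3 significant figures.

For laminar flow, f = 64/Re with Re = ρVD/μ, so Darcy-Weisbach reduces to ΔP = 32μLV/D². Solving for V: V = ΔP·D²/(32μL) = 6.01e+04·(0.166)²/(32·0.233·707) = 0.3142 m/s.
Check: Re = ρVD/μ = 874·0.3142·0.166/0.233 = 195.6 < 2300, so the laminar assumption holds.

V ≈ 0.314 m/s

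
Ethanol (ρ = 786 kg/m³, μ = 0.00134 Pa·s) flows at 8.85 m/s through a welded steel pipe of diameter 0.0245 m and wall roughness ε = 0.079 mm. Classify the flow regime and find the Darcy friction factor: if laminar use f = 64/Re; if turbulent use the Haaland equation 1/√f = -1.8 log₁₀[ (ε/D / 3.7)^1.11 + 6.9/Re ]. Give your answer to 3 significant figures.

f ≈ 0.0276

Re = ρVD/μ = 786·8.85·0.0245/0.00134 = 1.272e+05.
Re > 4000 → turbulent. ε/D = 7.9e-05/0.0245 = 0.00322; Haaland: 1/√f = -1.8 log₁₀[0.000402 + 5.43e-05] = 6.014, so f = 0.02765.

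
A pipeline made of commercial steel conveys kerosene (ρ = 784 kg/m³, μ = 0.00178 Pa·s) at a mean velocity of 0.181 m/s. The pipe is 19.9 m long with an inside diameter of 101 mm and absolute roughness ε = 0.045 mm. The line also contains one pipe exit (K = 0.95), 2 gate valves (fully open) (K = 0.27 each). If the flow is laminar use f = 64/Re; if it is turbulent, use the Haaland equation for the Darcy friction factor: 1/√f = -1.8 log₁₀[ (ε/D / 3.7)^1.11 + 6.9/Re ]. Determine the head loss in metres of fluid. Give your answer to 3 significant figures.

Reynolds number Re = ρVD/μ = 784 · 0.181 · 0.101 / 0.00178 = 8052.
Re > 4000 → turbulent. Relative roughness ε/D = 4.5e-05/0.101 = 0.000446. Haaland: 1/√f = -1.8 log₁₀[(0.000446/3.7)^1.11 + 6.9/8052] = -1.8 log₁₀[4.46e-05 + 0.000857] = 5.481, so f = 0.03329.
Total minor-loss coefficient ΣK = 1·0.95 + 2·0.27 = 1.49.
ΔP = [f·L/D + ΣK]·(ρV²/2) = [0.03329·19.9/0.101 + 1.49]·(784·0.181²/2) = [6.559 + 1.49]·12.84 = 103.4 Pa.
Head loss h_f = ΔP/(ρg) = 103.4/(784·9.81) = 0.0134 m.

h_f ≈ 0.0134 m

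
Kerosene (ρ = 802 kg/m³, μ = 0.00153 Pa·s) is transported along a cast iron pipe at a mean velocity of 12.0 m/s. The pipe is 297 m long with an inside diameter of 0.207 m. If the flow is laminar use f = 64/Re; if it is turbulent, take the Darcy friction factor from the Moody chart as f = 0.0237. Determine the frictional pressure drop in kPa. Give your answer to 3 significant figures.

ΔP ≈ 1960 kPa

Reynolds number Re = ρVD/μ = 802 · 12 · 0.207 / 0.00153 = 1.302e+06.
Re > 4000 → turbulent; use the Moody-chart value f = 0.0237.
Darcy-Weisbach: ΔP = f(L/D)(ρV²/2) = 0.0237·(297/0.207)·(802·12²/2) = 0.0237·1435·5.774e+04 = 1.964e+06 Pa.
ΔP = 1.964e+06 Pa = 1960 kPa.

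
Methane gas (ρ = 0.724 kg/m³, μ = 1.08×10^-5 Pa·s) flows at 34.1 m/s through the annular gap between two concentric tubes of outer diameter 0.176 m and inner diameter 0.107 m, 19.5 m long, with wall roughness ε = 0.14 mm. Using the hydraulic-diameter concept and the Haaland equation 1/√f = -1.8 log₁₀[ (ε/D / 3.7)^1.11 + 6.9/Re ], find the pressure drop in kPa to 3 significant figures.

Hydraulic diameter D_h = 4A/P = D_o - D_i = 0.176 - 0.107 = 0.069 m.
Re = ρVD_h/μ = 0.724·34.1·0.069/1.08e-05 = 1.577e+05.
ε/D_h = 0.00014/0.069 = 0.00203; Haaland gives 1/√f = -1.8 log₁₀[0.00024+4.37e-05] = 6.384, so f = 0.02453.
ΔP = f(L/D_h)(ρV²/2) = 0.02453·19.5/0.069·420.9 = 2918 Pa.
ΔP = 2.92 kPa.

ΔP ≈ 2.92 kPa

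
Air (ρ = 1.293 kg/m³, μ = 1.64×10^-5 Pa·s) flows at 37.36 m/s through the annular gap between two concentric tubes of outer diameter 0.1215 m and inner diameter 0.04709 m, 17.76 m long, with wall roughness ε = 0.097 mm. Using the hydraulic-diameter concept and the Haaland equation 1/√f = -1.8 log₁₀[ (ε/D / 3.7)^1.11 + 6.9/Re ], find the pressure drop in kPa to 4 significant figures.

ΔP ≈ 4.731 kPa

Hydraulic diameter D_h = 4A/P = D_o - D_i = 0.1215 - 0.04709 = 0.07441 m.
Re = ρVD_h/μ = 1.293·37.36·0.07441/1.64e-05 = 2.192e+05.
ε/D_h = 9.7e-05/0.07441 = 0.0013; Haaland gives 1/√f = -1.8 log₁₀[0.000147+3.15e-05] = 6.747, so f = 0.02196.
ΔP = f(L/D_h)(ρV²/2) = 0.02196·17.76/0.07441·902.4 = 4731 Pa.
ΔP = 4.731 kPa.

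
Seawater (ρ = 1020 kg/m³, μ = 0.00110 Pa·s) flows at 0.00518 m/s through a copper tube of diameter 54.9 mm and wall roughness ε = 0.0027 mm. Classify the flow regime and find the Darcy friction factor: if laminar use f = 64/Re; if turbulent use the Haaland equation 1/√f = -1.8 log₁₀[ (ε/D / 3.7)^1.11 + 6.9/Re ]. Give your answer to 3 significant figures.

f ≈ 0.243

Re = ρVD/μ = 1020·0.00518·0.0549/0.0011 = 263.7.
Re < 2300 → laminar, so f = 64/Re = 0.2427 (roughness is irrelevant in laminar flow).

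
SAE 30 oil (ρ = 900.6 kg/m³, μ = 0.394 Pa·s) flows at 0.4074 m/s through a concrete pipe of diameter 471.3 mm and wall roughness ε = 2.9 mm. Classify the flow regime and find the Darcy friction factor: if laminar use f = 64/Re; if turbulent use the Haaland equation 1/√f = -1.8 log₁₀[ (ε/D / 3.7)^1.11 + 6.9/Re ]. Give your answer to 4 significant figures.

Re = ρVD/μ = 900.6·0.4074·0.4713/0.394 = 438.9.
Re < 2300 → laminar, so f = 64/Re = 0.1458 (roughness is irrelevant in laminar flow).

f ≈ 0.1458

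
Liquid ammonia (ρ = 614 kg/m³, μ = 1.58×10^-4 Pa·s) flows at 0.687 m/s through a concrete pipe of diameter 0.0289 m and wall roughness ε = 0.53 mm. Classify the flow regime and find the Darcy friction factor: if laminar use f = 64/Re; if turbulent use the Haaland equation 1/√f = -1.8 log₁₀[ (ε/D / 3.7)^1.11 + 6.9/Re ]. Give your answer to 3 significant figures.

f ≈ 0.0477

Re = ρVD/μ = 614·0.687·0.0289/0.000158 = 7.716e+04.
Re > 4000 → turbulent. ε/D = 0.00053/0.0289 = 0.0183; Haaland: 1/√f = -1.8 log₁₀[0.00276 + 8.94e-05] = 4.58, so f = 0.04767.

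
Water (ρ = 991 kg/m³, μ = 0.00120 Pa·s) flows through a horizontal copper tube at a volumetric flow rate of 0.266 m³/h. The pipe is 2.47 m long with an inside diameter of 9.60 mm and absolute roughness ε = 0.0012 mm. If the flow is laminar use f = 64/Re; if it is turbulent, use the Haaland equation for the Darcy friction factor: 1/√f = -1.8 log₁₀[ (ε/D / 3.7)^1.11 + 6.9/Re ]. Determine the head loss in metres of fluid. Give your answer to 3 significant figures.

h_f ≈ 0.449 m

Q = 0.266 m³/h = 0.266/3600 = 7.389e-05 m³/s.
Cross-sectional area A = πD²/4 = π(0.0096)²/4 = 7.238e-05 m²; mean velocity V = Q/A = 7.389e-05/7.238e-05 = 1.021 m/s.
Reynolds number Re = ρVD/μ = 991 · 1.021 · 0.0096 / 0.0012 = 8093.
Re > 4000 → turbulent. Relative roughness ε/D = 1.2e-06/0.0096 = 0.000125. Haaland: 1/√f = -1.8 log₁₀[(0.000125/3.7)^1.11 + 6.9/8093] = -1.8 log₁₀[1.09e-05 + 0.000853] = 5.515, so f = 0.03288.
Darcy-Weisbach: ΔP = f(L/D)(ρV²/2) = 0.03288·(2.47/0.0096)·(991·1.021²/2) = 0.03288·257.3·516.3 = 4368 Pa.
Head loss h_f = ΔP/(ρg) = 4368/(991·9.81) = 0.449 m.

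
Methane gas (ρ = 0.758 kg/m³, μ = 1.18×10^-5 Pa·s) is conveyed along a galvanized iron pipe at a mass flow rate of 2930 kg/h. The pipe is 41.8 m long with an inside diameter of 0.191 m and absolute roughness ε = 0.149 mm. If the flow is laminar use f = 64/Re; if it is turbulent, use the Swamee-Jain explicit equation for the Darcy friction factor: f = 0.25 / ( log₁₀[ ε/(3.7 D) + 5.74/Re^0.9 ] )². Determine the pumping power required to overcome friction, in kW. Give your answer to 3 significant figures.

P ≈ 2.43 kW

ṁ = 2930 kg/h = 2930/3600 = 0.8139 kg/s.
A = πD²/4 = π(0.191)²/4 = 0.02865 m²; mean velocity V = ṁ/(ρA) = 0.8139/(0.758 · 0.02865) = 37.47 m/s.
Reynolds number Re = ρVD/μ = 0.758 · 37.47 · 0.191 / 1.18e-05 = 4.598e+05.
Re > 4000 → turbulent. Relative roughness ε/D = 0.000149/0.191 = 0.00078. Swamee-Jain: f = 0.25/(log₁₀[0.00078/3.7 + 5.74/4.598e+05^0.9])² = 0.25/(log₁₀[0.000211 + 4.6e-05])² = 0.25/(-3.59)² = 0.01939.
Darcy-Weisbach: ΔP = f(L/D)(ρV²/2) = 0.01939·(41.8/0.191)·(0.758·37.47²/2) = 0.01939·218.8·532.3 = 2259 Pa.
Q = ṁ/ρ = 0.8139/0.758 = 1.074 m³/s.
Pumping power P = QΔP = 1.074·2259 = 2426 W = 2.43 kW.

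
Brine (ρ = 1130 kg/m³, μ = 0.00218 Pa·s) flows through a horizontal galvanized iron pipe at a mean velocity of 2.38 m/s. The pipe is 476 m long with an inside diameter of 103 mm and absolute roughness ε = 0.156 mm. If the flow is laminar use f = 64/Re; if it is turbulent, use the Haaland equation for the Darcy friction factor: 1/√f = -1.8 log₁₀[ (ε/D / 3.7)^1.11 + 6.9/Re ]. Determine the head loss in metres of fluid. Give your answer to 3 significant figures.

h_f ≈ 31.0 m

Reynolds number Re = ρVD/μ = 1130 · 2.38 · 0.103 / 0.00218 = 1.271e+05.
Re > 4000 → turbulent. Relative roughness ε/D = 0.000156/0.103 = 0.00151. Haaland: 1/√f = -1.8 log₁₀[(0.00151/3.7)^1.11 + 6.9/1.271e+05] = -1.8 log₁₀[0.000174 + 5.43e-05] = 6.556, so f = 0.02326.
Darcy-Weisbach: ΔP = f(L/D)(ρV²/2) = 0.02326·(476/0.103)·(1130·2.38²/2) = 0.02326·4621·3200 = 3.441e+05 Pa.
Head loss h_f = ΔP/(ρg) = 3.441e+05/(1130·9.81) = 31.0 m.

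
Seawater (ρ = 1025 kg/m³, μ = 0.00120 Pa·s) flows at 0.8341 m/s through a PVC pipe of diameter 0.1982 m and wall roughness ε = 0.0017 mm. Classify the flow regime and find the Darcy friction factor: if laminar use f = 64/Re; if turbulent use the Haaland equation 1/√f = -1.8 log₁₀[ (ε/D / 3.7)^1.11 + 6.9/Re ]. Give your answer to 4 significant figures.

Re = ρVD/μ = 1025·0.8341·0.1982/0.0012 = 1.412e+05.
Re > 4000 → turbulent. ε/D = 1.7e-06/0.1982 = 8.58e-06; Haaland: 1/√f = -1.8 log₁₀[5.56e-07 + 4.89e-05] = 7.751, so f = 0.01665.

f ≈ 0.01665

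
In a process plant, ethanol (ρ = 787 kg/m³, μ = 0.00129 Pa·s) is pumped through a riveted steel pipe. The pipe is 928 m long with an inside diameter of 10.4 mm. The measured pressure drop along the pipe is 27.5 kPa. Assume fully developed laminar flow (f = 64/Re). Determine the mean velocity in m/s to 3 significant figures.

V ≈ 0.0776 m/s

For laminar flow, f = 64/Re with Re = ρVD/μ, so Darcy-Weisbach reduces to ΔP = 32μLV/D². Solving for V: V = ΔP·D²/(32μL) = 2.75e+04·(0.0104)²/(32·0.00129·928) = 0.07764 m/s.
Check: Re = ρVD/μ = 787·0.07764·0.0104/0.00129 = 492.6 < 2300, so the laminar assumption holds.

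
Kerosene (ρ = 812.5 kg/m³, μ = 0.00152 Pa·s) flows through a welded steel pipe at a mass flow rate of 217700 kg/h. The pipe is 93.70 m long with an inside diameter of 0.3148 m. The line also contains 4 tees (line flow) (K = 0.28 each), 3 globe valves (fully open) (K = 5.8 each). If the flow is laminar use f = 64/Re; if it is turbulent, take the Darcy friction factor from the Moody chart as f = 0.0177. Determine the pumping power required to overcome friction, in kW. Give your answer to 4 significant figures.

ṁ = 217700 kg/h = 217700/3600 = 60.47 kg/s.
A = πD²/4 = π(0.3148)²/4 = 0.07783 m²; mean velocity V = ṁ/(ρA) = 60.47/(812.5 · 0.07783) = 0.9563 m/s.
Reynolds number Re = ρVD/μ = 812.5 · 0.9563 · 0.3148 / 0.00152 = 1.609e+05.
Re > 4000 → turbulent; use the Moody-chart value f = 0.0177.
Total minor-loss coefficient ΣK = 4·0.28 + 3·5.8 = 18.5.
ΔP = [f·L/D + ΣK]·(ρV²/2) = [0.0177·93.7/0.3148 + 18.5]·(812.5·0.9563²/2) = [5.268 + 18.5]·371.5 = 8837 Pa.
Q = ṁ/ρ = 60.47/812.5 = 0.07443 m³/s.
Pumping power P = QΔP = 0.07443·8837 = 657.71 W = 0.6577 kW.

P ≈ 0.6577 kW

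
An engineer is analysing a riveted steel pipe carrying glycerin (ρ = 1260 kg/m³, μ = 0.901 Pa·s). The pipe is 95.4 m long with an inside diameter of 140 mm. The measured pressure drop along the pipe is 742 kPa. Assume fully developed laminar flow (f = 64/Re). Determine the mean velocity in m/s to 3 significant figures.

For laminar flow, f = 64/Re with Re = ρVD/μ, so Darcy-Weisbach reduces to ΔP = 32μLV/D². Solving for V: V = ΔP·D²/(32μL) = 7.42e+05·(0.14)²/(32·0.901·95.4) = 5.287 m/s.
Check: Re = ρVD/μ = 1260·5.287·0.14/0.901 = 1035 < 2300, so the laminar assumption holds.

V ≈ 5.29 m/s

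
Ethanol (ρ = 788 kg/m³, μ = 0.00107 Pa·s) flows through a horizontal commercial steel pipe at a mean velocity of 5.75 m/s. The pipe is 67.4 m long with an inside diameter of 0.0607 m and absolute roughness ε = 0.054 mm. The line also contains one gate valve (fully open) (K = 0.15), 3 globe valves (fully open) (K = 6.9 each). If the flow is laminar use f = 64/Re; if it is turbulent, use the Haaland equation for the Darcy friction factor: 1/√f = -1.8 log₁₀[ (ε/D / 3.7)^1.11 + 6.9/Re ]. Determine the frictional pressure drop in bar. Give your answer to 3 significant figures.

Reynolds number Re = ρVD/μ = 788 · 5.75 · 0.0607 / 0.00107 = 2.57e+05.
Re > 4000 → turbulent. Relative roughness ε/D = 5.4e-05/0.0607 = 0.00089. Haaland: 1/√f = -1.8 log₁₀[(0.00089/3.7)^1.11 + 6.9/2.57e+05] = -1.8 log₁₀[9.61e-05 + 2.68e-05] = 7.038, so f = 0.02019.
Total minor-loss coefficient ΣK = 1·0.15 + 3·6.9 = 20.9.
ΔP = [f·L/D + ΣK]·(ρV²/2) = [0.02019·67.4/0.0607 + 20.9]·(788·5.75²/2) = [22.42 + 20.9]·1.303e+04 = 5.636e+05 Pa.
ΔP = 5.636e+05 Pa = 5.64 bar.

ΔP ≈ 5.64 bar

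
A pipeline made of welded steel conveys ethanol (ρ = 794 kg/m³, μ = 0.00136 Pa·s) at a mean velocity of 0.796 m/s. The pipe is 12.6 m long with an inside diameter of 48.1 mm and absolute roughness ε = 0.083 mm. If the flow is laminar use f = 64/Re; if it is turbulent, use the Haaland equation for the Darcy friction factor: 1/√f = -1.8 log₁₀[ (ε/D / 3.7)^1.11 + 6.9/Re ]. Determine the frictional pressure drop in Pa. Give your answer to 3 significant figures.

Reynolds number Re = ρVD/μ = 794 · 0.796 · 0.0481 / 0.00136 = 2.235e+04.
Re > 4000 → turbulent. Relative roughness ε/D = 8.3e-05/0.0481 = 0.00173. Haaland: 1/√f = -1.8 log₁₀[(0.00173/3.7)^1.11 + 6.9/2.235e+04] = -1.8 log₁₀[0.000201 + 0.000309] = 5.928, so f = 0.02846.
Darcy-Weisbach: ΔP = f(L/D)(ρV²/2) = 0.02846·(12.6/0.0481)·(794·0.796²/2) = 0.02846·262·251.5 = 1875 Pa.

ΔP ≈ 1880 Pa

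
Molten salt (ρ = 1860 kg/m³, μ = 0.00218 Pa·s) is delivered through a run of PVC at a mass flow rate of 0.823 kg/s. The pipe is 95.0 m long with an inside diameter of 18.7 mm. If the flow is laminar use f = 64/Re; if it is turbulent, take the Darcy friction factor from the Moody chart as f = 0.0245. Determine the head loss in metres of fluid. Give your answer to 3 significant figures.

h_f ≈ 16.5 m

A = πD²/4 = π(0.0187)²/4 = 0.0002746 m²; mean velocity V = ṁ/(ρA) = 0.823/(1860 · 0.0002746) = 1.611 m/s.
Reynolds number Re = ρVD/μ = 1860 · 1.611 · 0.0187 / 0.00218 = 2.57e+04.
Re > 4000 → turbulent; use the Moody-chart value f = 0.0245.
Darcy-Weisbach: ΔP = f(L/D)(ρV²/2) = 0.0245·(95/0.0187)·(1860·1.611²/2) = 0.0245·5080·2414 = 3.004e+05 Pa.
Head loss h_f = ΔP/(ρg) = 3.004e+05/(1860·9.81) = 16.5 m.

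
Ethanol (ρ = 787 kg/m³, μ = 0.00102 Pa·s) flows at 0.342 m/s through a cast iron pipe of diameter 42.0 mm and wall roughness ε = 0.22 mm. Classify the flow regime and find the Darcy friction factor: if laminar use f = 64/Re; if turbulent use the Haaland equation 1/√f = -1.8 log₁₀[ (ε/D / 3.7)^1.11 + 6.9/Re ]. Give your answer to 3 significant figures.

Re = ρVD/μ = 787·0.342·0.042/0.00102 = 1.108e+04.
Re > 4000 → turbulent. ε/D = 0.00022/0.042 = 0.00524; Haaland: 1/√f = -1.8 log₁₀[0.000688 + 0.000623] = 5.189, so f = 0.03715.

f ≈ 0.0371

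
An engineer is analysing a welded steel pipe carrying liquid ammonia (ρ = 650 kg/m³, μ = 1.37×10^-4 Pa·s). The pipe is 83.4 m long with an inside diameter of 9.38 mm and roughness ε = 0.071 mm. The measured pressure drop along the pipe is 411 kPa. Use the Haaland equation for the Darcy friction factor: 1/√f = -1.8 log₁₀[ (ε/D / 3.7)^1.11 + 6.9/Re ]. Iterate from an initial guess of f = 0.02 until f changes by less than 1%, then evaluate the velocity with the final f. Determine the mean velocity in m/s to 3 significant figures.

V ≈ 2.01 m/s

Rearranging Darcy-Weisbach: V = √(2·ΔP·D/(f·L·ρ)). With ε/D = 7.1e-05/0.00938 = 0.00757, iterate starting from f = 0.02:
  f = 0.02 → V = √(2·4.11e+05·0.00938/(0.02·83.4·650)) = 2.667 m/s; Re = ρVD/μ = 1.187e+05; f → 0.0352
  f = 0.0352 → V = 2.01 m/s; Re = 8.946e+04; f → 0.03538
Converged (Δf/f < 1%). With the final f = 0.03538: V = √(2·4.11e+05·0.00938/(0.03538·83.4·650)) = 2.005 m/s.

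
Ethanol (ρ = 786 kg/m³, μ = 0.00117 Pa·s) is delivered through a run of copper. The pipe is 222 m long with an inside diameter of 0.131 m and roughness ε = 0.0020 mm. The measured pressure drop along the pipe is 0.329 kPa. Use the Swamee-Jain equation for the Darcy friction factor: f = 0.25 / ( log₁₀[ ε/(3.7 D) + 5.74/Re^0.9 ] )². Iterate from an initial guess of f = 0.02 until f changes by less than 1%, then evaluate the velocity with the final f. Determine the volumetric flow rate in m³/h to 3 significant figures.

Q ≈ 6.23 m³/h

Rearranging Darcy-Weisbach: V = √(2·ΔP·D/(f·L·ρ)). With ε/D = 2e-06/0.131 = 1.53e-05, iterate starting from f = 0.02:
  f = 0.02 → V = √(2·329·0.131/(0.02·222·786)) = 0.1572 m/s; Re = ρVD/μ = 1.383e+04; f → 0.02841
  f = 0.02841 → V = 0.1319 m/s; Re = 1.16e+04; f → 0.02977
  f = 0.02977 → V = 0.1288 m/s; Re = 1.134e+04; f → 0.02996
Converged (Δf/f < 1%). With the final f = 0.02996: V = √(2·329·0.131/(0.02996·222·786)) = 0.1284 m/s.
Q = V·A = 0.1284·(π/4·0.131²) = 0.001731 m³/s = 6.23 m³/h.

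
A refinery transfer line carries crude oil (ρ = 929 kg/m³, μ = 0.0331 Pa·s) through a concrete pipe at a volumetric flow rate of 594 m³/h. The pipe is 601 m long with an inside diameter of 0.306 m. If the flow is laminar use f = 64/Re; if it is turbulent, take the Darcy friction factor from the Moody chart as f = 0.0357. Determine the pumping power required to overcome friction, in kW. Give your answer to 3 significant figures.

Q = 594 m³/h = 594/3600 = 0.165 m³/s.
Cross-sectional area A = πD²/4 = π(0.306)²/4 = 0.07354 m²; mean velocity V = Q/A = 0.165/0.07354 = 2.244 m/s.
Reynolds number Re = ρVD/μ = 929 · 2.244 · 0.306 / 0.0331 = 1.927e+04.
Re > 4000 → turbulent; use the Moody-chart value f = 0.0357.
Darcy-Weisbach: ΔP = f(L/D)(ρV²/2) = 0.0357·(601/0.306)·(929·2.244²/2) = 0.0357·1964·2338 = 1.639e+05 Pa.
Pumping power P = QΔP = 0.165·1.639e+05 = 27050 W = 27.1 kW.

P ≈ 27.1 kW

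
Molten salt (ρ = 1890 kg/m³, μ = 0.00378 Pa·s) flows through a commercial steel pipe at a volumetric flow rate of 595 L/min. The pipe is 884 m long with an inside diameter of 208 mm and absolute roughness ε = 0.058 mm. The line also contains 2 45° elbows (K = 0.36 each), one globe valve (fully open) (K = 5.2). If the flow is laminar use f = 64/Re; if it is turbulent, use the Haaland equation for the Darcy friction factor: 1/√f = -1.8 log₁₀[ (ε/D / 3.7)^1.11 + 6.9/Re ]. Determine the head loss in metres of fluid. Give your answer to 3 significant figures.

h_f ≈ 0.466 m

Q = 595 L/min = 595/60000 = 0.009917 m³/s.
Cross-sectional area A = πD²/4 = π(0.208)²/4 = 0.03398 m²; mean velocity V = Q/A = 0.009917/0.03398 = 0.2918 m/s.
Reynolds number Re = ρVD/μ = 1890 · 0.2918 · 0.208 / 0.00378 = 3.035e+04.
Re > 4000 → turbulent. Relative roughness ε/D = 5.8e-05/0.208 = 0.000279. Haaland: 1/√f = -1.8 log₁₀[(0.000279/3.7)^1.11 + 6.9/3.035e+04] = -1.8 log₁₀[2.65e-05 + 0.000227] = 6.472, so f = 0.02388.
Total minor-loss coefficient ΣK = 2·0.36 + 1·5.2 = 5.92.
ΔP = [f·L/D + ΣK]·(ρV²/2) = [0.02388·884/0.208 + 5.92]·(1890·0.2918²/2) = [101.5 + 5.92]·80.49 = 8644 Pa.
Head loss h_f = ΔP/(ρg) = 8644/(1890·9.81) = 0.466 m.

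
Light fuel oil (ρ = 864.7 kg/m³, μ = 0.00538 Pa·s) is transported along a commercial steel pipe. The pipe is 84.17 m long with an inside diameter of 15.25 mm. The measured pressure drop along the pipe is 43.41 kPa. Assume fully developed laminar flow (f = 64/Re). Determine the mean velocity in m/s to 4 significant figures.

For laminar flow, f = 64/Re with Re = ρVD/μ, so Darcy-Weisbach reduces to ΔP = 32μLV/D². Solving for V: V = ΔP·D²/(32μL) = 4.341e+04·(0.01525)²/(32·0.00538·84.17) = 0.6967 m/s.
Check: Re = ρVD/μ = 864.7·0.6967·0.01525/0.00538 = 1708 < 2300, so the laminar assumption holds.

V ≈ 0.6967 m/s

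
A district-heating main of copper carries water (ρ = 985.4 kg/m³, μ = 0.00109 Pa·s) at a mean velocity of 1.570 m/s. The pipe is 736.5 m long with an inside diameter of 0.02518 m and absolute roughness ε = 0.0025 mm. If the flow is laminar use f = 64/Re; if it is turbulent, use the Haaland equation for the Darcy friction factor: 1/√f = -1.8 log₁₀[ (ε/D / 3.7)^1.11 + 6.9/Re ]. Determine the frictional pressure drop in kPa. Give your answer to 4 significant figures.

ΔP ≈ 802.7 kPa

Reynolds number Re = ρVD/μ = 985.4 · 1.57 · 0.02518 / 0.00109 = 3.574e+04.
Re > 4000 → turbulent. Relative roughness ε/D = 2.5e-06/0.02518 = 9.93e-05. Haaland: 1/√f = -1.8 log₁₀[(9.93e-05/3.7)^1.11 + 6.9/3.574e+04] = -1.8 log₁₀[8.43e-06 + 0.000193] = 6.652, so f = 0.0226.
Darcy-Weisbach: ΔP = f(L/D)(ρV²/2) = 0.0226·(736.5/0.02518)·(985.4·1.57²/2) = 0.0226·2.925e+04·1214 = 8.027e+05 Pa.
ΔP = 8.027e+05 Pa = 802.7 kPa.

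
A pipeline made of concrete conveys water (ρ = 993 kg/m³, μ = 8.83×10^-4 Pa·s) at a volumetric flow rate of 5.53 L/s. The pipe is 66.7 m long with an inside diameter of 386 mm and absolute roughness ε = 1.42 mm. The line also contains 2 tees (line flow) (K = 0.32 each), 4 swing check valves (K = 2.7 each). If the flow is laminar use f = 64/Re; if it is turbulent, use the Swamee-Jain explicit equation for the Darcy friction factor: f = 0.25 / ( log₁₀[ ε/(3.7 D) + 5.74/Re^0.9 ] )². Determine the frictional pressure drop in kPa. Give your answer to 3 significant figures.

Q = 5.53 L/s = 5.53/1000 = 0.00553 m³/s.
Cross-sectional area A = πD²/4 = π(0.386)²/4 = 0.117 m²; mean velocity V = Q/A = 0.00553/0.117 = 0.04726 m/s.
Reynolds number Re = ρVD/μ = 993 · 0.04726 · 0.386 / 0.000883 = 2.051e+04.
Re > 4000 → turbulent. Relative roughness ε/D = 0.00142/0.386 = 0.00368. Swamee-Jain: f = 0.25/(log₁₀[0.00368/3.7 + 5.74/2.051e+04^0.9])² = 0.25/(log₁₀[0.000994 + 0.000755])² = 0.25/(-2.757)² = 0.03289.
Total minor-loss coefficient ΣK = 2·0.32 + 4·2.7 = 11.4.
ΔP = [f·L/D + ΣK]·(ρV²/2) = [0.03289·66.7/0.386 + 11.4]·(993·0.04726²/2) = [5.683 + 11.4]·1.109 = 18.99 Pa.
ΔP = 18.99 Pa = 0.0190 kPa.

ΔP ≈ 0.0190 kPa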